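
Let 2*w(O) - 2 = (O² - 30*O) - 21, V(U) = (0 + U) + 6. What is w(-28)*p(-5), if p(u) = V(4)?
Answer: 8025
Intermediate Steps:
V(U) = 6 + U (V(U) = U + 6 = 6 + U)
w(O) = -19/2 + O²/2 - 15*O (w(O) = 1 + ((O² - 30*O) - 21)/2 = 1 + (-21 + O² - 30*O)/2 = 1 + (-21/2 + O²/2 - 15*O) = -19/2 + O²/2 - 15*O)
p(u) = 10 (p(u) = 6 + 4 = 10)
w(-28)*p(-5) = (-19/2 + (½)*(-28)² - 15*(-28))*10 = (-19/2 + (½)*784 + 420)*10 = (-19/2 + 392 + 420)*10 = (1605/2)*10 = 8025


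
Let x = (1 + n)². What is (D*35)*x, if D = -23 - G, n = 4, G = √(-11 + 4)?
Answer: -20125 - 875*I*√7 ≈ -20125.0 - 2315.0*I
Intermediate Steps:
G = I*√7 (G = √(-7) = I*√7 ≈ 2.6458*I)
D = -23 - I*√7 ≈ -23.0 - 2.6458*I
x = 25 (x = (1 + 4)² = 5² = 25)
(D*35)*x = ((-23 - I*√7)*35)*25 = (-805 - 35*I*√7)*25 = -20125 - 875*I*√7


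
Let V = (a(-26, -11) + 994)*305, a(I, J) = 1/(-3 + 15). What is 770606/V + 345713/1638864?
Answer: 16412844343993/5962752640080 ≈ 2.7526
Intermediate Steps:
a(I, J) = 1/12
V = 3638345/12 (V = (1/12 + 994)*305 = (11929/12)*305 = 3638345/12 ≈ 3.0320e+5)
770606/V + 345713/1638864 = 770606/(3638345/12) + 345713/1638864 = 770606*(12/3638345) + 345713*(1/1638864) = 9247272/3638345 + 345713/1638864 = 16412844343993/5962752640080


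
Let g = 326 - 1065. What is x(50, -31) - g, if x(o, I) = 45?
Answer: 784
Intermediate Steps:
g = -739
x(50, -31) - g = 45 - 1*(-739) = 45 + 739 = 784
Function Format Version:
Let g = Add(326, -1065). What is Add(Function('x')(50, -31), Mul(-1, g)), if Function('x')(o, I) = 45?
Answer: 784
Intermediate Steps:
g = -739
Add(Function('x')(50, -31), Mul(-1, g)) = Add(45, Mul(-1, -739)) = Add(45, 739) = 784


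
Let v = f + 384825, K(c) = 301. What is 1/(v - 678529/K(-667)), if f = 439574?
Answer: 301/247465570 ≈ 1.2163e-6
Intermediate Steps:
v = 824399 (v = 439574 + 384825 = 824399)
1/(v - 678529/K(-667)) = 1/(824399 - 678529/301) = 1/(247465570/301) = 301/247465570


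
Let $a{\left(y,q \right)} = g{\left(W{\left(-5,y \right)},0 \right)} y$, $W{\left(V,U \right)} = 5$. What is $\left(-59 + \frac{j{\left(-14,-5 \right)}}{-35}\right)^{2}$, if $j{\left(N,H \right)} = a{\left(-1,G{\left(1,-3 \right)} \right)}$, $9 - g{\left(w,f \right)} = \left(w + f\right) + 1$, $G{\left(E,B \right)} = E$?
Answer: $\frac{4251844}{1225} \approx 3470.9$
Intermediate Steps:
$g{\left(w,f \right)} = 8 - f - w$ ($g{\left(w,f \right)} = 9 - \left(\left(w + f\right) + 1\right) = 9 - \left(\left(f + w\right) + 1\right) = 9 - \left(1 + f + w\right) = 8 - f - w$)
$a{\left(y,q \right)} = 3 y$ ($a{\left(y,q \right)} = \left(8 - 0 - 5\right) y = \left(8 + 0 - 5\right) y = 3 y$)
$j{\left(N,H \right)} = -3$ ($j{\left(N,H \right)} = 3 \left(-1\right) = -3$)
$\left(-59 + \frac{j{\left(-14,-5 \right)}}{-35}\right)^{2} = \left(-59 - \frac{3}{-35}\right)^{2} = \left(-59 - - \frac{3}{35}\right)^{2} = \left(-59 + \frac{3}{35}\right)^{2} = \left(- \frac{2062}{35}\right)^{2} = \frac{4251844}{1225}$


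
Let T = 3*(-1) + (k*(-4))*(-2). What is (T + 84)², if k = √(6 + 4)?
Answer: 7201 + 1296*√10 ≈ 11299.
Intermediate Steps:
k = √10 ≈ 3.1623
T = -3 + 8*√10 (T = 3*(-1) + (√10*(-4))*(-2) = -3 - 4*√10*(-2) = -3 + 8*√10 ≈ 22.298)
(T + 84)² = ((-3 + 8*√10) + 84)² = (81 + 8*√10)²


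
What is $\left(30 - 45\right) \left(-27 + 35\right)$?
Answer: $-120$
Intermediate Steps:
$\left(30 - 45\right) \left(-27 + 35\right) = \left(-15\right) 8 = -120$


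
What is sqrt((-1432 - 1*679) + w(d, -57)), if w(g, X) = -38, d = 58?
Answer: I*sqrt(2149) ≈ 46.357*I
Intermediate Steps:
sqrt((-1432 - 1*679) + w(d, -57)) = sqrt((-1432 - 1*679) - 38) = sqrt((-1432 - 679) - 38) = sqrt(-2111 - 38) = sqrt(-2149) = I*sqrt(2149)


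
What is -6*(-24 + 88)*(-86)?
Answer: 33024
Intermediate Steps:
-6*(-24 + 88)*(-86) = -384*(-86) = -6*(-5504) = 33024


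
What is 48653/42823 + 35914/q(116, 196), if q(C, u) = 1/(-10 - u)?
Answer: -28801515189/3893 ≈ -7.3983e+6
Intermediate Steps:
48653/42823 + 35914/q(116, 196) = 48653/42823 + 35914/((-1/(10 + 196))) = 48653*(1/42823) + 35914/((-1/206)) = 4423/3893 + 35914/((-1*1/206)) = 4423/3893 + 35914/(-1/206) = 4423/3893 + 35914*(-206) = 4423/3893 - 7398284 = -28801515189/3893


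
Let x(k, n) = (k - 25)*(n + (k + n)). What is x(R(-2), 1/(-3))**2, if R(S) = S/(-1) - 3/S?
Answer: 534361/144 ≈ 3710.8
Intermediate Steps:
R(S) = -S - 3/S (R(S) = S*(-1) - 3/S = -S - 3/S)
x(k, n) = (-25 + k)*(k + 2*n)
x(R(-2), 1/(-3))**2 = ((-1*(-2) - 3/(-2))**2 - 50/(-3) - 25*(-1*(-2) - 3/(-2)) + 2*(-1*(-2) - 3/(-2))/(-3))**2 = ((2 - 3*(-1/2))**2 - 50*(-1/3) - 25*(2 - 3*(-1/2)) + 2*(2 - 3*(-1/2))*(-1/3))**2 = ((2 + 3/2)**2 + 50/3 - 25*(2 + 3/2) + 2*(2 + 3/2)*(-1/3))**2 = ((7/2)**2 + 50/3 - 25*7/2 + 2*(7/2)*(-1/3))**2 = (49/4 + 50/3 - 175/2 - 7/3)**2 = (-731/12)**2 = 534361/144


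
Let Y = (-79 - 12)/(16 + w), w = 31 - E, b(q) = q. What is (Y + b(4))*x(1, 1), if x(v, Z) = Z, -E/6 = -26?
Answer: 527/109 ≈ 4.8349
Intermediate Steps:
E = 156 (E = -6*(-26) = 156)
w = -125 (w = 31 - 1*156 = 31 - 156 = -125)
Y = 91/109 (Y = (-79 - 12)/(16 - 125) = -91/(-109) = -91*(-1/109) = 91/109 ≈ 0.83486)
(Y + b(4))*x(1, 1) = (91/109 + 4)*1 = (527/109)*1 = 527/109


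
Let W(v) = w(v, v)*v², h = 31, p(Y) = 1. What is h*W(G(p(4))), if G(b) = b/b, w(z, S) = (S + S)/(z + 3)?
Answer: 31/2 ≈ 15.500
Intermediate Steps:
w(z, S) = 2*S/(3 + z) (w(z, S) = (2*S)/(3 + z) = 2*S/(3 + z))
G(b) = 1
W(v) = 2*v³/(3 + v) (W(v) = (2*v/(3 + v))*v² = 2*v³/(3 + v))
h*W(G(p(4))) = 31*(2*1³/(3 + 1)) = 31*(2*1/4) = 31*(2*1*(¼)) = 31*(½) = 31/2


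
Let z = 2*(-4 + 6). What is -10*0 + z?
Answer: 4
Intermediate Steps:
z = 4 (z = 2*2 = 4)
-10*0 + z = -10*0 + 4 = 0 + 4 = 4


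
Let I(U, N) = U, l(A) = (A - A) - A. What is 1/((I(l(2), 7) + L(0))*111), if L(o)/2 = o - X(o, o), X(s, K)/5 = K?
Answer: -1/222 ≈ -0.0045045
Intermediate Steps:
X(s, K) = 5*K
L(o) = -8*o (L(o) = 2*(o - 5*o) = 2*(-4*o) = -8*o)
l(A) = -A (l(A) = 0 - A = -A)
1/((I(l(2), 7) + L(0))*111) = 1/((-1*2 - 8*0)*111) = 1/((-2 + 0)*111) = 1/(-2*111) = 1/(-222) = -1/222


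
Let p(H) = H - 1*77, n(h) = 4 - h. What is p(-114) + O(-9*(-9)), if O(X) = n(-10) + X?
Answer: -96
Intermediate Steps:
p(H) = -77 + H (p(H) = H - 77 = -77 + H)
O(X) = 14 + X (O(X) = (4 - 1*(-10)) + X = (4 + 10) + X = 14 + X)
p(-114) + O(-9*(-9)) = (-77 - 114) + (14 - 9*(-9)) = -191 + (14 + 81) = -191 + 95 = -96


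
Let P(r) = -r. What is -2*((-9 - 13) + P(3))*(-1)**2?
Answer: 50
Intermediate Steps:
-2*((-9 - 13) + P(3))*(-1)**2 = -2*((-9 - 13) - 1*3)*(-1)**2 = -2*(-22 - 3)*1 = -2*(-25)*1 = 50*1 = 50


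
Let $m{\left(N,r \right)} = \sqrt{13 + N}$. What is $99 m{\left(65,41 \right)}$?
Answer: $99 \sqrt{78} \approx 874.34$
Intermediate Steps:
$99 m{\left(65,41 \right)} = 99 \sqrt{13 + 65} = 99 \sqrt{78}$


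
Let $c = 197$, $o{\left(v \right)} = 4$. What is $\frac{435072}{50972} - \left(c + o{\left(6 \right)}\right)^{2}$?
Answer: $- \frac{514721175}{12743} \approx -40392.0$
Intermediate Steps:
$\frac{435072}{50972} - \left(c + o{\left(6 \right)}\right)^{2} = \frac{435072}{50972} - \left(197 + 4\right)^{2} = 435072 \cdot \frac{1}{50972} - 201^{2} = \frac{108768}{12743} - 40401 = - \frac{514721175}{12743}$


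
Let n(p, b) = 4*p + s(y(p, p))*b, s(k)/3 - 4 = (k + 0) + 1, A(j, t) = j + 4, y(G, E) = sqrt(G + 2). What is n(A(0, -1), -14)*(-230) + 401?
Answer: 45021 + 9660*sqrt(6) ≈ 68683.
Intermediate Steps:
y(G, E) = sqrt(2 + G)
A(j, t) = 4 + j
s(k) = 15 + 3*k (s(k) = 12 + 3*((k + 0) + 1) = 12 + 3*(k + 1) = 12 + 3*(1 + k) = 12 + (3 + 3*k) = 15 + 3*k)
n(p, b) = 4*p + b*(15 + 3*sqrt(2 + p)) (n(p, b) = 4*p + (15 + 3*sqrt(2 + p))*b = 4*p + b*(15 + 3*sqrt(2 + p)))
n(A(0, -1), -14)*(-230) + 401 = (4*(4 + 0) + 3*(-14)*(5 + sqrt(2 + (4 + 0))))*(-230) + 401 = (4*4 + 3*(-14)*(5 + sqrt(2 + 4)))*(-230) + 401 = (16 + 3*(-14)*(5 + sqrt(6)))*(-230) + 401 = (16 + (-210 - 42*sqrt(6)))*(-230) + 401 = (-194 - 42*sqrt(6))*(-230) + 401 = (44620 + 9660*sqrt(6)) + 401 = 45021 + 9660*sqrt(6)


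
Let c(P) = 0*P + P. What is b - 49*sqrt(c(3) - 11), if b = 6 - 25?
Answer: -19 - 98*I*sqrt(2) ≈ -19.0 - 138.59*I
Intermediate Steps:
c(P) = P (c(P) = 0 + P = P)
b = -19
b - 49*sqrt(c(3) - 11) = -19 - 49*sqrt(3 - 11) = -19 - 98*I*sqrt(2)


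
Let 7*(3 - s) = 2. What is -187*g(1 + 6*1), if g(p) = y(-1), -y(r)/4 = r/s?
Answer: -5236/19 ≈ -275.58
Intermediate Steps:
s = 19/7 (s = 3 - ⅐*2 = 3 - 2/7 = 19/7 ≈ 2.7143)
y(r) = -28*r/19 (y(r) = -4*r/19/7 = -4*r*7/19 = -28*r/19)
g(p) = 28/19 (g(p) = -28/19*(-1) = 28/19)
-187*g(1 + 6*1) = -187*28/19 = -5236/19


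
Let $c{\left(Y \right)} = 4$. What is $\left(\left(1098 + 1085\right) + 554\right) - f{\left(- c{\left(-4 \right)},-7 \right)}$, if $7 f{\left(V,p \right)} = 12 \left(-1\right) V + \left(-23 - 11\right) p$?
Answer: $\frac{18873}{7} \approx 2696.1$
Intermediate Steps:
$f{\left(V,p \right)} = - \frac{34 p}{7} - \frac{12 V}{7}$ ($f{\left(V,p \right)} = \frac{12 \left(-1\right) V + \left(-23 - 11\right) p}{7} = \frac{- 12 V - 34 p}{7} = \frac{- 34 p - 12 V}{7} = - \frac{34 p}{7} - \frac{12 V}{7}$)
$\left(\left(1098 + 1085\right) + 554\right) - f{\left(- c{\left(-4 \right)},-7 \right)} = \left(\left(1098 + 1085\right) + 554\right) - \left(\left(- \frac{34}{7}\right) \left(-7\right) - \frac{12 \left(\left(-1\right) 4\right)}{7}\right) = \left(2183 + 554\right) - \left(34 - - \frac{48}{7}\right) = 2737 - \left(34 + \frac{48}{7}\right) = 2737 - \frac{286}{7} = \frac{18873}{7}$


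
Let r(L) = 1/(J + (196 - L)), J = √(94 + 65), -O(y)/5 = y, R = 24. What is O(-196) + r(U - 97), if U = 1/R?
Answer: 48356678204/49343377 - 576*√159/49343377 ≈ 980.00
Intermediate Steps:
O(y) = -5*y
J = √159 ≈ 12.610
U = 1/24 ≈ 0.041667
r(L) = 1/(196 + √159 - L) (r(L) = 1/(√159 + (196 - L)) = 1/(196 + √159 - L))
O(-196) + r(U - 97) = -5*(-196) + 1/(196 + √159 - (1/24 - 97)) = 980 + 1/(196 + √159 - 1*(-2327/24)) = 980 + 1/(196 + √159 + 2327/24) = 980 + 1/(7031/24 + √159)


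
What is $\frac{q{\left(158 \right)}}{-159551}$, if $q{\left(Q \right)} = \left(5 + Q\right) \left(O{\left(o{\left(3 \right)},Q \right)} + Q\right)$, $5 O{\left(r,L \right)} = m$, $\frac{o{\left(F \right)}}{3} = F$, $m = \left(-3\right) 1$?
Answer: $- \frac{128281}{797755} \approx -0.1608$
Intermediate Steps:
$m = -3$
$o{\left(F \right)} = 3 F$
$O{\left(r,L \right)} = - \frac{3}{5}$ ($O{\left(r,L \right)} = \frac{1}{5} \left(-3\right) = - \frac{3}{5}$)
$q{\left(Q \right)} = \left(5 + Q\right) \left(- \frac{3}{5} + Q\right)$
$\frac{q{\left(158 \right)}}{-159551} = \frac{-3 + 158^{2} + \frac{22}{5} \cdot 158}{-159551} = \left(-3 + 24964 + \frac{3476}{5}\right) \left(- \frac{1}{159551}\right) = \frac{128281}{5} \left(- \frac{1}{159551}\right) = - \frac{128281}{797755}$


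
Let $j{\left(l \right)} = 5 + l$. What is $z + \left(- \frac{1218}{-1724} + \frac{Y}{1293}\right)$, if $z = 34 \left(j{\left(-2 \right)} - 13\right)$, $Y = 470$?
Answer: $- \frac{876473}{2586} \approx -338.93$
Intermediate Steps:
$z = -340$ ($z = 34 \left(\left(5 - 2\right) - 13\right) = 34 \left(3 - 13\right) = 34 \left(-10\right) = -340$)
$z + \left(- \frac{1218}{-1724} + \frac{Y}{1293}\right) = -340 + \left(- \frac{1218}{-1724} + \frac{470}{1293}\right) = -340 + \left(\left(-1218\right) \left(- \frac{1}{1724}\right) + 470 \cdot \frac{1}{1293}\right) = -340 + \left(\frac{609}{862} + \frac{470}{1293}\right) = -340 + \frac{2767}{2586} = - \frac{876473}{2586}$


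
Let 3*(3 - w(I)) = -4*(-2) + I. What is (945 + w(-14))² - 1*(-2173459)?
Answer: 3075959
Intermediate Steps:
w(I) = ⅓ - I/3 (w(I) = 3 - (-4*(-2) + I)/3 = 3 - (8 + I)/3 = 3 + (-8/3 - I/3) = ⅓ - I/3)
(945 + w(-14))² - 1*(-2173459) = (945 + (⅓ - ⅓*(-14)))² - 1*(-2173459) = (945 + (⅓ + 14/3))² + 2173459 = (945 + 5)² + 2173459 = 950² + 2173459 = 902500 + 2173459 = 3075959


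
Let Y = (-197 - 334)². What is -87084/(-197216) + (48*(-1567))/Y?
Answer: 810041089/4633935048 ≈ 0.17481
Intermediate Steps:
Y = 281961 (Y = (-531)² = 281961)
-87084/(-197216) + (48*(-1567))/Y = -87084/(-197216) + (48*(-1567))/281961 = -87084*(-1/197216) - 75216*1/281961 = 21771/49304 - 25072/93987 = 810041089/4633935048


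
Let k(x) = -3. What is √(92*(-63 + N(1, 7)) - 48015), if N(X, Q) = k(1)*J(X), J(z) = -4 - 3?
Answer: I*√51879 ≈ 227.77*I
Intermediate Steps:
J(z) = -7
N(X, Q) = 21 (N(X, Q) = -3*(-7) = 21)
√(92*(-63 + N(1, 7)) - 48015) = √(92*(-63 + 21) - 48015) = √(92*(-42) - 48015) = √(-3864 - 48015) = √(-51879) = I*√51879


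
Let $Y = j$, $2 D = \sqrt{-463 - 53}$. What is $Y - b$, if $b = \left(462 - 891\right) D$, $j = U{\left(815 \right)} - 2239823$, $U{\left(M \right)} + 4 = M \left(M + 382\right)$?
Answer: $-1264272 + 429 i \sqrt{129} \approx -1.2643 \cdot 10^{6} + 4872.5 i$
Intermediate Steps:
$D = i \sqrt{129}$ ($D = \frac{\sqrt{-463 - 53}}{2} = \frac{\sqrt{-516}}{2} = \frac{2 i \sqrt{129}}{2} = i \sqrt{129} \approx 11.358 i$)
$U{\left(M \right)} = -4 + M \left(382 + M\right)$ ($U{\left(M \right)} = -4 + M \left(M + 382\right) = -4 + M \left(382 + M\right)$)
$j = -1264272$ ($j = \left(-4 + 815^{2} + 382 \cdot 815\right) - 2239823 = \left(-4 + 664225 + 311330\right) - 2239823 = 975551 - 2239823 = -1264272$)
$b = - 429 i \sqrt{129}$ ($b = \left(462 - 891\right) i \sqrt{129} = - 429 i \sqrt{129} \approx - 4872.5 i$)
$Y = -1264272$
$Y - b = -1264272 - - 429 i \sqrt{129} = -1264272 + 429 i \sqrt{129}$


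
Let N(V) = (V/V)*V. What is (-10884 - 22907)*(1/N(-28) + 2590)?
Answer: -2450489529/28 ≈ -8.7517e+7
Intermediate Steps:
N(V) = V (N(V) = 1*V = V)
(-10884 - 22907)*(1/N(-28) + 2590) = (-10884 - 22907)*(1/(-28) + 2590) = -33791*(-1/28 + 2590) = -33791*72519/28 = -2450489529/28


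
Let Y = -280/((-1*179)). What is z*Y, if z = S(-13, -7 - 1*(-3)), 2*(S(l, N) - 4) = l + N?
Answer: -1260/179 ≈ -7.0391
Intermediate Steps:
S(l, N) = 4 + N/2 + l/2 (S(l, N) = 4 + (l + N)/2 = 4 + (N + l)/2 = 4 + (N/2 + l/2) = 4 + N/2 + l/2)
z = -9/2 (z = 4 + (-7 - 1*(-3))/2 + (½)*(-13) = 4 + (-7 + 3)/2 - 13/2 = 4 + (½)*(-4) - 13/2 = 4 - 2 - 13/2 = -9/2 ≈ -4.5000)
Y = 280/179 (Y = -280/(-179) = -280*(-1/179) = 280/179 ≈ 1.5642)
z*Y = -9/2*280/179 = -1260/179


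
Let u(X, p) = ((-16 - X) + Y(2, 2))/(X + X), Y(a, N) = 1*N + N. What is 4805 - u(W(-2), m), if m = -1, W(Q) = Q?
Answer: 9605/2 ≈ 4802.5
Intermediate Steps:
Y(a, N) = 2*N (Y(a, N) = N + N = 2*N)
u(X, p) = (-12 - X)/(2*X) (u(X, p) = ((-16 - X) + 2*2)/(X + X) = ((-16 - X) + 4)/((2*X)) = (-12 - X)*(1/(2*X)) = (-12 - X)/(2*X))
4805 - u(W(-2), m) = 4805 - (-12 - 1*(-2))/(2*(-2)) = 4805 - (-1)*(-12 + 2)/(2*2) = 4805 - (-1)*(-10)/(2*2) = 4805 - 1*5/2 = 4805 - 5/2 = 9605/2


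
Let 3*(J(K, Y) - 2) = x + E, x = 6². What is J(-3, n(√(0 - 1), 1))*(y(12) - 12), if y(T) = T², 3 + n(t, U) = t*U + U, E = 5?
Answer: 2068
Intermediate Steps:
x = 36
n(t, U) = -3 + U + U*t (n(t, U) = -3 + (t*U + U) = -3 + (U*t + U) = -3 + (U + U*t) = -3 + U + U*t)
J(K, Y) = 47/3 (J(K, Y) = 2 + (36 + 5)/3 = 2 + (⅓)*41 = 2 + 41/3 = 47/3)
J(-3, n(√(0 - 1), 1))*(y(12) - 12) = 47*(12² - 12)/3 = 47*(144 - 12)/3 = (47/3)*132 = 2068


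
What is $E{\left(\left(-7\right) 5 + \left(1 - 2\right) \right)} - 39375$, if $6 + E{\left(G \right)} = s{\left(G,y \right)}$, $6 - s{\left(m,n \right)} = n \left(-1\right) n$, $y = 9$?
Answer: $-39294$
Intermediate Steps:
$s{\left(m,n \right)} = 6 + n^{2}$ ($s{\left(m,n \right)} = 6 - n \left(-1\right) n = 6 - - n n = 6 - - n^{2} = 6 + n^{2}$)
$E{\left(G \right)} = 81$ ($E{\left(G \right)} = -6 + \left(6 + 9^{2}\right) = -6 + \left(6 + 81\right) = -6 + 87 = 81$)
$E{\left(\left(-7\right) 5 + \left(1 - 2\right) \right)} - 39375 = 81 - 39375 = -39294$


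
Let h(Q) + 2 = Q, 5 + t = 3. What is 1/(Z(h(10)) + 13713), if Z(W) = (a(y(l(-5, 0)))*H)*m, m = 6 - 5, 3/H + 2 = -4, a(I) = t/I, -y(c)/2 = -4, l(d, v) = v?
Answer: 8/109705 ≈ 7.2923e-5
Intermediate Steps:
t = -2 (t = -5 + 3 = -2)
y(c) = 8 (y(c) = -2*(-4) = 8)
a(I) = -2/I
h(Q) = -2 + Q
H = -½ (H = 3/(-2 - 4) = 3/(-6) = 3*(-⅙) = -½ ≈ -0.50000)
m = 1
Z(W) = ⅛ (Z(W) = (-2/8*(-½))*1 = (-2*⅛*(-½))*1 = -¼*(-½)*1 = (⅛)*1 = ⅛)
1/(Z(h(10)) + 13713) = 1/(⅛ + 13713) = 1/(109705/8) = 8/109705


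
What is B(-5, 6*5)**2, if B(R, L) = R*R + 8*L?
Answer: 70225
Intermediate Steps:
B(R, L) = R**2 + 8*L
B(-5, 6*5)**2 = ((-5)**2 + 8*(6*5))**2 = (25 + 8*30)**2 = (25 + 240)**2 = 265**2 = 70225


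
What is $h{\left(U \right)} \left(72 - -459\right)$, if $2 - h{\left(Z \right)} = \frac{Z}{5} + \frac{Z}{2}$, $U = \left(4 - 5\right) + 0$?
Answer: $\frac{14337}{10} \approx 1433.7$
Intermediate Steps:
$U = -1$ ($U = -1 + 0 = -1$)
$h{\left(Z \right)} = 2 - \frac{7 Z}{10}$ ($h{\left(Z \right)} = 2 - \left(\frac{Z}{5} + \frac{Z}{2}\right) = 2 - \frac{7 Z}{10}$)
$h{\left(U \right)} \left(72 - -459\right) = \left(2 - - \frac{7}{10}\right) \left(72 - -459\right) = \left(2 + \frac{7}{10}\right) \left(72 + 459\right) = \frac{27}{10} \cdot 531 = \frac{14337}{10}$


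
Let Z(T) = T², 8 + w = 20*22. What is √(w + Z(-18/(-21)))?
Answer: 6*√589/7 ≈ 20.802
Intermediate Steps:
w = 432 (w = -8 + 20*22 = -8 + 440 = 432)
√(w + Z(-18/(-21))) = √(432 + (-18/(-21))²) = √(432 + (-18*(-1/21))²) = √(432 + (6/7)²) = √(432 + 36/49) = √(21204/49) = 6*√589/7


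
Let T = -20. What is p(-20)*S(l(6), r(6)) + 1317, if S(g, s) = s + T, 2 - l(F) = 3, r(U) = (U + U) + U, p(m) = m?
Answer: 1357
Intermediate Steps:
r(U) = 3*U (r(U) = 2*U + U = 3*U)
l(F) = -1 (l(F) = 2 - 1*3 = 2 - 3 = -1)
S(g, s) = -20 + s (S(g, s) = s - 20 = -20 + s)
p(-20)*S(l(6), r(6)) + 1317 = -20*(-20 + 3*6) + 1317 = -20*(-20 + 18) + 1317 = -20*(-2) + 1317 = 40 + 1317 = 1357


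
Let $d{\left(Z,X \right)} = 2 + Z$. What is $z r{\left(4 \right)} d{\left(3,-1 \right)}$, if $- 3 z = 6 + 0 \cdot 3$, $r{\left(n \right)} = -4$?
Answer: $40$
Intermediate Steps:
$z = -2$ ($z = - \frac{6 + 0 \cdot 3}{3} = - \frac{6 + 0}{3} = \left(- \frac{1}{3}\right) 6 = -2$)
$z r{\left(4 \right)} d{\left(3,-1 \right)} = \left(-2\right) \left(-4\right) \left(2 + 3\right) = 8 \cdot 5 = 40$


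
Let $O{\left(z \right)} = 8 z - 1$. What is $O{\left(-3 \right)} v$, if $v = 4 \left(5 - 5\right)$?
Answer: $0$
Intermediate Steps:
$O{\left(z \right)} = -1 + 8 z$
$v = 0$ ($v = 4 \cdot 0 = 0$)
$O{\left(-3 \right)} v = \left(-1 + 8 \left(-3\right)\right) 0 = \left(-1 - 24\right) 0 = \left(-25\right) 0 = 0$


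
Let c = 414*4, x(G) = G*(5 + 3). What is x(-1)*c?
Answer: -13248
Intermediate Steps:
x(G) = 8*G (x(G) = G*8 = 8*G)
c = 1656
x(-1)*c = (8*(-1))*1656 = -8*1656 = -13248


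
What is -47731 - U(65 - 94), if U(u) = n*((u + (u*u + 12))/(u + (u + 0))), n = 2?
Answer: -1383375/29 ≈ -47703.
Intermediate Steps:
U(u) = (12 + u + u**2)/u (U(u) = 2*((u + (u*u + 12))/(u + (u + 0))) = 2*((u + (u**2 + 12))/(u + u)) = 2*((u + (12 + u**2))/((2*u))) = 2*((12 + u + u**2)*(1/(2*u))) = 2*((12 + u + u**2)/(2*u)) = (12 + u + u**2)/u)
-47731 - U(65 - 94) = -47731 - (1 + (65 - 94) + 12/(65 - 94)) = -47731 - (1 - 29 + 12/(-29)) = -47731 - (1 - 29 + 12*(-1/29)) = -47731 - (1 - 29 - 12/29) = -47731 - 1*(-824/29) = -47731 + 824/29 = -1383375/29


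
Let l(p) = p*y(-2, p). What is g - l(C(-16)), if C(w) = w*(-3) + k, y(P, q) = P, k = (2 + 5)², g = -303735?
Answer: -303541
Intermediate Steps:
k = 49 (k = 7² = 49)
C(w) = 49 - 3*w (C(w) = w*(-3) + 49 = -3*w + 49 = 49 - 3*w)
l(p) = -2*p (l(p) = p*(-2) = -2*p)
g - l(C(-16)) = -303735 - (-2)*(49 - 3*(-16)) = -303735 - (-2)*(49 + 48) = -303735 - (-2)*97 = -303735 - 1*(-194) = -303735 + 194 = -303541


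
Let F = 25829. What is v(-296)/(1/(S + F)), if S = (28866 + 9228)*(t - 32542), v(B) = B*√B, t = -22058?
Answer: 1231304690032*I*√74 ≈ 1.0592e+13*I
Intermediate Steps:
v(B) = B^(3/2)
S = -2079932400 (S = (28866 + 9228)*(-22058 - 32542) = 38094*(-54600) = -2079932400)
v(-296)/(1/(S + F)) = (-296)^(3/2)/(1/(-2079932400 + 25829)) = (-592*I*√74)/(1/(-2079906571)) = (-592*I*√74)/(-1/2079906571) = -592*I*√74*(-2079906571) = 1231304690032*I*√74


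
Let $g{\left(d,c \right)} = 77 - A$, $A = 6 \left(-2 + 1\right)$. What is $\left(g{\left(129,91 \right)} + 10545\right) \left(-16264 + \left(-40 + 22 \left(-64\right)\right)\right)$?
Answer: $-188243136$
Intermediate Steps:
$A = -6$ ($A = 6 \left(-1\right) = -6$)
$g{\left(d,c \right)} = 83$ ($g{\left(d,c \right)} = 77 - -6 = 77 + 6 = 83$)
$\left(g{\left(129,91 \right)} + 10545\right) \left(-16264 + \left(-40 + 22 \left(-64\right)\right)\right) = \left(83 + 10545\right) \left(-16264 + \left(-40 + 22 \left(-64\right)\right)\right) = 10628 \left(-16264 - 1448\right) = 10628 \left(-17712\right) = -188243136$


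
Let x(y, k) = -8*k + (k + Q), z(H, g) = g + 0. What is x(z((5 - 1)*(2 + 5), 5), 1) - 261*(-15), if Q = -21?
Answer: 3887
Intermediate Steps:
z(H, g) = g
x(y, k) = -21 - 7*k (x(y, k) = -8*k + (k - 21) = -8*k + (-21 + k) = -21 - 7*k)
x(z((5 - 1)*(2 + 5), 5), 1) - 261*(-15) = (-21 - 7*1) - 261*(-15) = (-21 - 7) + 3915 = -28 + 3915 = 3887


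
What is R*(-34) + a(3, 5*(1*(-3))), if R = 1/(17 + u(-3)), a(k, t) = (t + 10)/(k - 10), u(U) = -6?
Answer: -183/77 ≈ -2.3766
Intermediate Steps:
a(k, t) = (10 + t)/(-10 + k)
R = 1/11 (R = 1/(17 - 6) = 1/11 ≈ 0.090909)
R*(-34) + a(3, 5*(1*(-3))) = (1/11)*(-34) + (10 + 5*(1*(-3)))/(-10 + 3) = -34/11 + (10 + 5*(-3))/(-7) = -34/11 - (10 - 15)/7 = -34/11 - 1/7*(-5) = -34/11 + 5/7 = -183/77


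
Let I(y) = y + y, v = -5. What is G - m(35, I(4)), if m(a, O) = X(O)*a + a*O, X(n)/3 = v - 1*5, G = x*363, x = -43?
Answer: -14839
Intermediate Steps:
G = -15609 (G = -43*363 = -15609)
X(n) = -30 (X(n) = 3*(-5 - 1*5) = 3*(-5 - 5) = 3*(-10) = -30)
I(y) = 2*y
m(a, O) = -30*a + O*a (m(a, O) = -30*a + a*O = -30*a + O*a)
G - m(35, I(4)) = -15609 - 35*(-30 + 2*4) = -15609 - 35*(-30 + 8) = -15609 - 35*(-22) = -15609 - 1*(-770) = -15609 + 770 = -14839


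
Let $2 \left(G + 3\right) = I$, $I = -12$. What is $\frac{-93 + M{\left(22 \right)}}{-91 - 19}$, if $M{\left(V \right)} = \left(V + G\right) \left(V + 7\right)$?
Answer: $- \frac{142}{55} \approx -2.5818$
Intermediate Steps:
$G = -9$ ($G = -3 + \frac{1}{2} \left(-12\right) = -3 - 6 = -9$)
$M{\left(V \right)} = \left(-9 + V\right) \left(7 + V\right)$ ($M{\left(V \right)} = \left(V - 9\right) \left(V + 7\right) = \left(-9 + V\right) \left(7 + V\right)$)
$\frac{-93 + M{\left(22 \right)}}{-91 - 19} = \frac{-93 - \left(107 - 484\right)}{-91 - 19} = \frac{-93 - -377}{-110} = \left(-93 + 377\right) \left(- \frac{1}{110}\right) = 284 \left(- \frac{1}{110}\right) = - \frac{142}{55}$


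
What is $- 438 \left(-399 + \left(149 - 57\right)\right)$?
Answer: $134466$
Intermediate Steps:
$- 438 \left(-399 + \left(149 - 57\right)\right) = - 438 \left(-399 + 92\right) = \left(-438\right) \left(-307\right) = 134466$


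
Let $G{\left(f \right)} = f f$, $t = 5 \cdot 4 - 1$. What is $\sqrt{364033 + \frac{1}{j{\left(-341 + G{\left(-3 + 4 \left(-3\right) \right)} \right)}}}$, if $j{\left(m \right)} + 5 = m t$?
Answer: $\frac{4 \sqrt{50259306}}{47} \approx 603.35$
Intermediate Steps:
$t = 19$ ($t = 20 - 1 = 19$)
$G{\left(f \right)} = f^{2}$
$j{\left(m \right)} = -5 + 19 m$ ($j{\left(m \right)} = -5 + m 19 = -5 + 19 m$)
$\sqrt{364033 + \frac{1}{j{\left(-341 + G{\left(-3 + 4 \left(-3\right) \right)} \right)}}} = \sqrt{364033 + \frac{1}{-5 + 19 \left(-341 + \left(-3 + 4 \left(-3\right)\right)^{2}\right)}} = \sqrt{364033 + \frac{1}{-5 + 19 \left(-341 + \left(-3 - 12\right)^{2}\right)}} = \sqrt{364033 + \frac{1}{-5 + 19 \left(-341 + \left(-15\right)^{2}\right)}} = \sqrt{364033 + \frac{1}{-5 + 19 \left(-341 + 225\right)}} = \sqrt{364033 + \frac{1}{-5 + 19 \left(-116\right)}} = \sqrt{364033 + \frac{1}{-5 - 2204}} = \sqrt{364033 + \frac{1}{-2209}} = \sqrt{364033 - \frac{1}{2209}} = \sqrt{\frac{804148896}{2209}} = \frac{4 \sqrt{50259306}}{47}$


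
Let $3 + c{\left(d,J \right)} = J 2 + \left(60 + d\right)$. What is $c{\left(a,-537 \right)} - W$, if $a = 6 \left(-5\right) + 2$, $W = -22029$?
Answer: $20984$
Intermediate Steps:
$a = -28$ ($a = -30 + 2 = -28$)
$c{\left(d,J \right)} = 57 + d + 2 J$ ($c{\left(d,J \right)} = -3 + \left(J 2 + \left(60 + d\right)\right) = -3 + \left(2 J + \left(60 + d\right)\right) = -3 + \left(60 + d + 2 J\right) = 57 + d + 2 J$)
$c{\left(a,-537 \right)} - W = \left(57 - 28 + 2 \left(-537\right)\right) - -22029 = \left(57 - 28 - 1074\right) + 22029 = -1045 + 22029 = 20984$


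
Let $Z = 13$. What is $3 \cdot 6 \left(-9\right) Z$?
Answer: $-2106$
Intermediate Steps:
$3 \cdot 6 \left(-9\right) Z = 3 \cdot 6 \left(-9\right) 13 = 18 \left(-9\right) 13 = \left(-162\right) 13 = -2106$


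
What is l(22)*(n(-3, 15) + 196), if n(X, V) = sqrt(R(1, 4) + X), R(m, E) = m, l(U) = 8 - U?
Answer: -2744 - 14*I*sqrt(2) ≈ -2744.0 - 19.799*I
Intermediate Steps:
n(X, V) = sqrt(1 + X)
l(22)*(n(-3, 15) + 196) = (8 - 1*22)*(sqrt(1 - 3) + 196) = (8 - 22)*(sqrt(-2) + 196) = -14*(I*sqrt(2) + 196) = -14*(196 + I*sqrt(2)) = -2744 - 14*I*sqrt(2)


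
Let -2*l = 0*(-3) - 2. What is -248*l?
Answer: -248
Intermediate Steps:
l = 1 (l = -(0*(-3) - 2)/2 = -(0 - 2)/2 = -1/2*(-2) = 1)
-248*l = -248*1 = -248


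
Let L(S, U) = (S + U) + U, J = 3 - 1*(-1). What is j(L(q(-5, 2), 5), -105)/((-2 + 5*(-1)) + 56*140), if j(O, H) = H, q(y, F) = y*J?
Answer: -5/373 ≈ -0.013405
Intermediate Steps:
J = 4 (J = 3 + 1 = 4)
q(y, F) = 4*y (q(y, F) = y*4 = 4*y)
L(S, U) = S + 2*U
j(L(q(-5, 2), 5), -105)/((-2 + 5*(-1)) + 56*140) = -105/((-2 + 5*(-1)) + 56*140) = -105/((-2 - 5) + 7840) = -105/(-7 + 7840) = -105/7833 = -105*1/7833 = -5/373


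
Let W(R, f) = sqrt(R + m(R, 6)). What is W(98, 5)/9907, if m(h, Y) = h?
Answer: 14/9907 ≈ 0.0014131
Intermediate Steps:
W(R, f) = sqrt(2)*sqrt(R) (W(R, f) = sqrt(R + R) = sqrt(2*R) = sqrt(2)*sqrt(R))
W(98, 5)/9907 = (sqrt(2)*sqrt(98))/9907 = (sqrt(2)*(7*sqrt(2)))*(1/9907) = 14*(1/9907) = 14/9907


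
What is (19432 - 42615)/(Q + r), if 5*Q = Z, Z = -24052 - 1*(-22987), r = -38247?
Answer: 23183/38460 ≈ 0.60278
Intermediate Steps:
Z = -1065 (Z = -24052 + 22987 = -1065)
Q = -213 (Q = (⅕)*(-1065) = -213)
(19432 - 42615)/(Q + r) = (19432 - 42615)/(-213 - 38247) = -23183/(-38460) = -23183*(-1/38460) = 23183/38460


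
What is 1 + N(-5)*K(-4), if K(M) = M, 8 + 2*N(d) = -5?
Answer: 27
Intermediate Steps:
N(d) = -13/2 (N(d) = -4 + (1/2)*(-5) = -4 - 5/2 = -13/2)
1 + N(-5)*K(-4) = 1 - 13/2*(-4) = 1 + 26 = 27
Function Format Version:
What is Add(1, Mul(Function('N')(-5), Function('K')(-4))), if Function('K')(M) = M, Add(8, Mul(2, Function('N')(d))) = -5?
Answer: 27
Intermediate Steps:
Function('N')(d) = Rational(-13, 2) (Function('N')(d) = Add(-4, Mul(Rational(1, 2), -5)) = Add(-4, Rational(-5, 2)) = Rational(-13, 2))
Add(1, Mul(Function('N')(-5), Function('K')(-4))) = Add(1, Mul(Rational(-13, 2), -4)) = Add(1, 26) = 27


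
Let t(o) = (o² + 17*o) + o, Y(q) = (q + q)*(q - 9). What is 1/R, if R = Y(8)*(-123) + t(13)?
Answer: 1/2371 ≈ 0.00042176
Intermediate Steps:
Y(q) = 2*q*(-9 + q) (Y(q) = (2*q)*(-9 + q) = 2*q*(-9 + q))
t(o) = o² + 18*o
R = 2371 (R = (2*8*(-9 + 8))*(-123) + 13*(18 + 13) = (2*8*(-1))*(-123) + 13*31 = -16*(-123) + 403 = 1968 + 403 = 2371)
1/R = 1/2371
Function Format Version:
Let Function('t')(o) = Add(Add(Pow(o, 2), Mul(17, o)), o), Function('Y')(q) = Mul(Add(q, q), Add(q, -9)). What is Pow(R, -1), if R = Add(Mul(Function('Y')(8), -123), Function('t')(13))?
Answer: Rational(1, 2371) ≈ 0.00042176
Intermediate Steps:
Function('Y')(q) = Mul(2, q, Add(-9, q)) (Function('Y')(q) = Mul(Mul(2, q), Add(-9, q)) = Mul(2, q, Add(-9, q)))
Function('t')(o) = Add(Pow(o, 2), Mul(18, o))
R = 2371 (R = Add(Mul(Mul(2, 8, Add(-9, 8)), -123), Mul(13, Add(18, 13))) = Add(Mul(Mul(2, 8, -1), -123), Mul(13, 31)) = Add(Mul(-16, -123), 403) = Add(1968, 403) = 2371)
Pow(R, -1) = Pow(2371, -1) = Rational(1, 2371)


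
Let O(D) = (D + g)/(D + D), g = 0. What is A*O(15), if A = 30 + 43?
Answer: 73/2 ≈ 36.500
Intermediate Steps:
O(D) = ½ (O(D) = (D + 0)/(D + D) = D/((2*D)) = D*(1/(2*D)) = ½)
A = 73
A*O(15) = 73*(½) = 73/2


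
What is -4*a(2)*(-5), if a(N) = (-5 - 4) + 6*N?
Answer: 60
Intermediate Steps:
a(N) = -9 + 6*N
-4*a(2)*(-5) = -4*(-9 + 6*2)*(-5) = -4*(-9 + 12)*(-5) = -4*3*(-5) = -12*(-5) = 60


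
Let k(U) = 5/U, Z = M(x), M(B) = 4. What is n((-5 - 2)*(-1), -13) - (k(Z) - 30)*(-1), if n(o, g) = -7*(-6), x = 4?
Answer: 53/4 ≈ 13.250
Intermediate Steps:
Z = 4
n(o, g) = 42
n((-5 - 2)*(-1), -13) - (k(Z) - 30)*(-1) = 42 - (5/4 - 30)*(-1) = 42 - (-115)*(-1)/4 = 42 - 1*115/4 = 42 - 115/4 = 53/4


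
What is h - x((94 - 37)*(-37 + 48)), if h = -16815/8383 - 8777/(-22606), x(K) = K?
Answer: -119126865745/189506098 ≈ -628.62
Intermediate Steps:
h = -306542299/189506098 (h = -16815*1/8383 - 8777*(-1/22606) = -16815/8383 + 8777/22606 = -306542299/189506098 ≈ -1.6176)
h - x((94 - 37)*(-37 + 48)) = -306542299/189506098 - (94 - 37)*(-37 + 48) = -306542299/189506098 - 57*11 = -306542299/189506098 - 1*627 = -306542299/189506098 - 627 = -119126865745/189506098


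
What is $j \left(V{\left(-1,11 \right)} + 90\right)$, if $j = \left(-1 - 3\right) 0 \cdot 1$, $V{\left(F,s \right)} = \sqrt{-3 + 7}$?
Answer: $0$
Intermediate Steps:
$V{\left(F,s \right)} = 2$ ($V{\left(F,s \right)} = \sqrt{4} = 2$)
$j = 0$ ($j = \left(-4\right) 0 = 0$)
$j \left(V{\left(-1,11 \right)} + 90\right) = 0 \left(2 + 90\right) = 0 \cdot 92 = 0$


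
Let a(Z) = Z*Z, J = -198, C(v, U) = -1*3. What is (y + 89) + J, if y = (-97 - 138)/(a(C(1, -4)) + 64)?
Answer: -8192/73 ≈ -112.22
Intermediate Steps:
C(v, U) = -3
a(Z) = Z²
y = -235/73 (y = (-97 - 138)/((-3)² + 64) = -235/(9 + 64) = -235/73 ≈ -3.2192)
(y + 89) + J = (-235/73 + 89) - 198 = 6262/73 - 198 = -8192/73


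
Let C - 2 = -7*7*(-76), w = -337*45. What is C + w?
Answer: -11439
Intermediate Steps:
w = -15165
C = 3726 (C = 2 - 7*7*(-76) = 2 - 49*(-76) = 2 + 3724 = 3726)
C + w = 3726 - 15165 = -11439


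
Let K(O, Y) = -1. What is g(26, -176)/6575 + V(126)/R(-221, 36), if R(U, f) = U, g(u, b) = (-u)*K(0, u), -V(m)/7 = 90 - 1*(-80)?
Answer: 460588/85475 ≈ 5.3886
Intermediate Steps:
V(m) = -1190 (V(m) = -7*(90 - 1*(-80)) = -7*(90 + 80) = -7*170 = -1190)
g(u, b) = u (g(u, b) = -u*(-1) = u)
g(26, -176)/6575 + V(126)/R(-221, 36) = 26/6575 - 1190/(-221) = 26*(1/6575) - 1190*(-1/221) = 26/6575 + 70/13 = 460588/85475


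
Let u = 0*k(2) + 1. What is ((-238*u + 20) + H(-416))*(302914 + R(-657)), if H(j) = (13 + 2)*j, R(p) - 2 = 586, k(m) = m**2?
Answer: -1960015916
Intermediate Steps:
R(p) = 588 (R(p) = 2 + 586 = 588)
H(j) = 15*j
u = 1 (u = 0*2**2 + 1 = 0*4 + 1 = 0 + 1 = 1)
((-238*u + 20) + H(-416))*(302914 + R(-657)) = ((-238*1 + 20) + 15*(-416))*(302914 + 588) = ((-238 + 20) - 6240)*303502 = (-218 - 6240)*303502 = -6458*303502 = -1960015916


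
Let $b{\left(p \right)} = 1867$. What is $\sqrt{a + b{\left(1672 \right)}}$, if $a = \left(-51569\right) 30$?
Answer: $i \sqrt{1545203} \approx 1243.1 i$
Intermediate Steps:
$a = -1547070$
$\sqrt{a + b{\left(1672 \right)}} = \sqrt{-1547070 + 1867} = \sqrt{-1545203} = i \sqrt{1545203}$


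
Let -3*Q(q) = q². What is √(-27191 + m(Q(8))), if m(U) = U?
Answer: I*√244911/3 ≈ 164.96*I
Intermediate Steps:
Q(q) = -q²/3
√(-27191 + m(Q(8))) = √(-27191 - ⅓*8²) = √(-27191 - ⅓*64) = √(-27191 - 64/3) = √(-81637/3) = I*√244911/3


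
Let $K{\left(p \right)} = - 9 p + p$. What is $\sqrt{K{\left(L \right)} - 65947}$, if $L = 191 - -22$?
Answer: $i \sqrt{67651} \approx 260.1 i$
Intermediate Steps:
$L = 213$ ($L = 191 + 22 = 213$)
$K{\left(p \right)} = - 8 p$
$\sqrt{K{\left(L \right)} - 65947} = \sqrt{\left(-8\right) 213 - 65947} = \sqrt{-1704 - 65947} = \sqrt{-67651} = i \sqrt{67651}$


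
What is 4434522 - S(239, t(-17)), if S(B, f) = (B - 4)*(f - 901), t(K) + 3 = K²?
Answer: 4579047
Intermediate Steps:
t(K) = -3 + K²
S(B, f) = (-901 + f)*(-4 + B) (S(B, f) = (-4 + B)*(-901 + f) = (-901 + f)*(-4 + B))
4434522 - S(239, t(-17)) = 4434522 - (3604 - 901*239 - 4*(-3 + (-17)²) + 239*(-3 + (-17)²)) = 4434522 - (3604 - 215339 - 4*(-3 + 289) + 239*(-3 + 289)) = 4434522 - (3604 - 215339 - 4*286 + 239*286) = 4434522 - (3604 - 215339 - 1144 + 68354) = 4434522 - 1*(-144525) = 4434522 + 144525 = 4579047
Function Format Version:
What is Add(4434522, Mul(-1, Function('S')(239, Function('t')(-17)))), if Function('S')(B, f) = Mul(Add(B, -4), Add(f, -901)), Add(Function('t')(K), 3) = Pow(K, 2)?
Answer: 4579047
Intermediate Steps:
Function('t')(K) = Add(-3, Pow(K, 2))
Function('S')(B, f) = Mul(Add(-901, f), Add(-4, B)) (Function('S')(B, f) = Mul(Add(-4, B), Add(-901, f)) = Mul(Add(-901, f), Add(-4, B)))
Add(4434522, Mul(-1, Function('S')(239, Function('t')(-17)))) = Add(4434522, Mul(-1, Add(3604, Mul(-901, 239), Mul(-4, Add(-3, Pow(-17, 2))), Mul(239, Add(-3, Pow(-17, 2)))))) = Add(4434522, Mul(-1, Add(3604, -215339, Mul(-4, Add(-3, 289)), Mul(239, Add(-3, 289))))) = Add(4434522, Mul(-1, Add(3604, -215339, Mul(-4, 286), Mul(239, 286)))) = Add(4434522, Mul(-1, Add(3604, -215339, -1144, 68354))) = Add(4434522, Mul(-1, -144525)) = Add(4434522, 144525) = 4579047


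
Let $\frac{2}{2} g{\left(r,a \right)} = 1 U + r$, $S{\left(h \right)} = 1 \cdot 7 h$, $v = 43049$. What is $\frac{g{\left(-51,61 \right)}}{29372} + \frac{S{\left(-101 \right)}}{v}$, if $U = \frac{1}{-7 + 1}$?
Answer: $- \frac{137812067}{7586611368} \approx -0.018165$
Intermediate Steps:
$S{\left(h \right)} = 7 h$
$U = - \frac{1}{6}$ ($U = \frac{1}{-6} = - \frac{1}{6} \approx -0.16667$)
$g{\left(r,a \right)} = - \frac{1}{6} + r$ ($g{\left(r,a \right)} = 1 \left(- \frac{1}{6}\right) + r = - \frac{1}{6} + r$)
$\frac{g{\left(-51,61 \right)}}{29372} + \frac{S{\left(-101 \right)}}{v} = \frac{- \frac{1}{6} - 51}{29372} + \frac{7 \left(-101\right)}{43049} = \left(- \frac{307}{6}\right) \frac{1}{29372} - \frac{707}{43049} = - \frac{307}{176232} - \frac{707}{43049} = - \frac{137812067}{7586611368}$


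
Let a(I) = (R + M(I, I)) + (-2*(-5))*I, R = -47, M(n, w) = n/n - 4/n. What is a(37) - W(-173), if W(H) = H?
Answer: 18385/37 ≈ 496.89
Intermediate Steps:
M(n, w) = 1 - 4/n
a(I) = -47 + 10*I + (-4 + I)/I (a(I) = (-47 + (-4 + I)/I) + (-2*(-5))*I = (-47 + (-4 + I)/I) + 10*I = -47 + 10*I + (-4 + I)/I)
a(37) - W(-173) = (-46 - 4/37 + 10*37) - 1*(-173) = (-46 - 4*1/37 + 370) + 173 = (-46 - 4/37 + 370) + 173 = 11984/37 + 173 = 18385/37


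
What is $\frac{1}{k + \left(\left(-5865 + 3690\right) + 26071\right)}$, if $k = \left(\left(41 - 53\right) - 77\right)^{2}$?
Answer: $\frac{1}{31817} \approx 3.143 \cdot 10^{-5}$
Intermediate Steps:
$k = 7921$ ($k = \left(-12 - 77\right)^{2} = \left(-89\right)^{2} = 7921$)
$\frac{1}{k + \left(\left(-5865 + 3690\right) + 26071\right)} = \frac{1}{7921 + \left(\left(-5865 + 3690\right) + 26071\right)} = \frac{1}{7921 + \left(-2175 + 26071\right)} = \frac{1}{7921 + 23896} = \frac{1}{31817}$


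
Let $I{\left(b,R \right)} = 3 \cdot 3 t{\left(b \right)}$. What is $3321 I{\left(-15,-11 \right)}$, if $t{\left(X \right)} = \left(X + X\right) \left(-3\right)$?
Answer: $2690010$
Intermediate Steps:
$t{\left(X \right)} = - 6 X$ ($t{\left(X \right)} = 2 X \left(-3\right) = - 6 X$)
$I{\left(b,R \right)} = - 54 b$ ($I{\left(b,R \right)} = 3 \cdot 3 \left(- 6 b\right) = 9 \left(- 6 b\right) = - 54 b$)
$3321 I{\left(-15,-11 \right)} = 3321 \left(\left(-54\right) \left(-15\right)\right) = 3321 \cdot 810 = 2690010$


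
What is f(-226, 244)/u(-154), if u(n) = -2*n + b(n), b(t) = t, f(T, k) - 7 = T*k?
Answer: -55137/154 ≈ -358.03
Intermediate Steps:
f(T, k) = 7 + T*k
u(n) = -n (u(n) = -2*n + n = -n)
f(-226, 244)/u(-154) = (7 - 226*244)/((-1*(-154))) = (7 - 55144)/154 = -55137*1/154 = -55137/154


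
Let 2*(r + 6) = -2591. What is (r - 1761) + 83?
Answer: -5959/2 ≈ -2979.5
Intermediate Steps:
r = -2603/2 (r = -6 + (½)*(-2591) = -6 - 2591/2 = -2603/2 ≈ -1301.5)
(r - 1761) + 83 = (-2603/2 - 1761) + 83 = -6125/2 + 83 = -5959/2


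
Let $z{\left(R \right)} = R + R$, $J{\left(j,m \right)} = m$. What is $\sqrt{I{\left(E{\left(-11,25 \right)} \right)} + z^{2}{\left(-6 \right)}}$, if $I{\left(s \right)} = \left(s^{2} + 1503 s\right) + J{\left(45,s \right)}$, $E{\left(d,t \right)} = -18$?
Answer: $6 i \sqrt{739} \approx 163.11 i$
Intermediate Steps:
$I{\left(s \right)} = s^{2} + 1504 s$ ($I{\left(s \right)} = \left(s^{2} + 1503 s\right) + s = s^{2} + 1504 s$)
$z{\left(R \right)} = 2 R$
$\sqrt{I{\left(E{\left(-11,25 \right)} \right)} + z^{2}{\left(-6 \right)}} = \sqrt{- 18 \left(1504 - 18\right) + \left(2 \left(-6\right)\right)^{2}} = \sqrt{\left(-18\right) 1486 + \left(-12\right)^{2}} = \sqrt{-26748 + 144} = \sqrt{-26604} = 6 i \sqrt{739}$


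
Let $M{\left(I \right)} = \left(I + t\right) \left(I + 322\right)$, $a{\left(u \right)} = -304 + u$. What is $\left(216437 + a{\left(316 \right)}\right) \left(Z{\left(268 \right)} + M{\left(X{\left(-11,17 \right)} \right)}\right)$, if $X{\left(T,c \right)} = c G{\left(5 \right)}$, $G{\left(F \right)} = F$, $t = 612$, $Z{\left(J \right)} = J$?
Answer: $61460044203$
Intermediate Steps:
$X{\left(T,c \right)} = 5 c$ ($X{\left(T,c \right)} = c 5 = 5 c$)
$M{\left(I \right)} = \left(322 + I\right) \left(612 + I\right)$ ($M{\left(I \right)} = \left(I + 612\right) \left(I + 322\right) = \left(612 + I\right) \left(322 + I\right) = \left(322 + I\right) \left(612 + I\right)$)
$\left(216437 + a{\left(316 \right)}\right) \left(Z{\left(268 \right)} + M{\left(X{\left(-11,17 \right)} \right)}\right) = \left(216437 + \left(-304 + 316\right)\right) \left(268 + \left(197064 + \left(5 \cdot 17\right)^{2} + 934 \cdot 5 \cdot 17\right)\right) = \left(216437 + 12\right) \left(268 + \left(197064 + 85^{2} + 934 \cdot 85\right)\right) = 216449 \left(268 + \left(197064 + 7225 + 79390\right)\right) = 216449 \left(268 + 283679\right) = 216449 \cdot 283947 = 61460044203$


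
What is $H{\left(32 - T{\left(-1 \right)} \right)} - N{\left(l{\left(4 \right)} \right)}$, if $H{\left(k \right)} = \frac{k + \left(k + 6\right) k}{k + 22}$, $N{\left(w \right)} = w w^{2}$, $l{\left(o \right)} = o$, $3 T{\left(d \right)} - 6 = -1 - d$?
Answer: $- \frac{1109}{26} \approx -42.654$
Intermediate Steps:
$T{\left(d \right)} = \frac{5}{3} - \frac{d}{3}$ ($T{\left(d \right)} = 2 + \frac{-1 - d}{3} = 2 - \left(\frac{1}{3} + \frac{d}{3}\right) = \frac{5}{3} - \frac{d}{3}$)
$N{\left(w \right)} = w^{3}$
$H{\left(k \right)} = \frac{k + k \left(6 + k\right)}{22 + k}$ ($H{\left(k \right)} = \frac{k + \left(6 + k\right) k}{22 + k} = \frac{k + k \left(6 + k\right)}{22 + k}$)
$H{\left(32 - T{\left(-1 \right)} \right)} - N{\left(l{\left(4 \right)} \right)} = \frac{\left(32 - \left(\frac{5}{3} - - \frac{1}{3}\right)\right) \left(7 + \left(32 - \left(\frac{5}{3} - - \frac{1}{3}\right)\right)\right)}{22 + \left(32 - \left(\frac{5}{3} - - \frac{1}{3}\right)\right)} - 4^{3} = \frac{\left(32 - \left(\frac{5}{3} + \frac{1}{3}\right)\right) \left(7 + \left(32 - \left(\frac{5}{3} + \frac{1}{3}\right)\right)\right)}{22 + \left(32 - \left(\frac{5}{3} + \frac{1}{3}\right)\right)} - 64 = \frac{\left(32 - 2\right) \left(7 + \left(32 - 2\right)\right)}{22 + \left(32 - 2\right)} - 64 = \frac{30 \left(7 + 30\right)}{22 + 30} - 64 = 30 \cdot \frac{1}{52} \cdot 37 - 64 = \frac{555}{26} - 64 = - \frac{1109}{26}$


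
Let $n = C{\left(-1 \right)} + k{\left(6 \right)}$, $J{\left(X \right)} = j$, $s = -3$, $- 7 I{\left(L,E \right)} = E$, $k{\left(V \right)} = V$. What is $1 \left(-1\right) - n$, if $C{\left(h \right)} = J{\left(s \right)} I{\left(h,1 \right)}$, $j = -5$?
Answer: $- \frac{54}{7} \approx -7.7143$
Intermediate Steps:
$I{\left(L,E \right)} = - \frac{E}{7}$
$J{\left(X \right)} = -5$
$C{\left(h \right)} = \frac{5}{7}$ ($C{\left(h \right)} = - 5 \left(\left(- \frac{1}{7}\right) 1\right) = \left(-5\right) \left(- \frac{1}{7}\right) = \frac{5}{7}$)
$n = \frac{47}{7}$ ($n = \frac{5}{7} + 6 = \frac{47}{7} \approx 6.7143$)
$1 \left(-1\right) - n = 1 \left(-1\right) - \frac{47}{7} = -1 - \frac{47}{7} = - \frac{54}{7}$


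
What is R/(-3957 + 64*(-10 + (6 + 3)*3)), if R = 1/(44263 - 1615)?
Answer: -1/122357112 ≈ -8.1728e-9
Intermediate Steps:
R = 1/42648 ≈ 2.3448e-5
R/(-3957 + 64*(-10 + (6 + 3)*3)) = 1/(42648*(-3957 + 64*(-10 + (6 + 3)*3))) = 1/(42648*(-3957 + 64*(-10 + 9*3))) = 1/(42648*(-3957 + 64*(-10 + 27))) = 1/(42648*(-3957 + 64*17)) = 1/(42648*(-3957 + 1088)) = (1/42648)/(-2869) = (1/42648)*(-1/2869) = -1/122357112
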